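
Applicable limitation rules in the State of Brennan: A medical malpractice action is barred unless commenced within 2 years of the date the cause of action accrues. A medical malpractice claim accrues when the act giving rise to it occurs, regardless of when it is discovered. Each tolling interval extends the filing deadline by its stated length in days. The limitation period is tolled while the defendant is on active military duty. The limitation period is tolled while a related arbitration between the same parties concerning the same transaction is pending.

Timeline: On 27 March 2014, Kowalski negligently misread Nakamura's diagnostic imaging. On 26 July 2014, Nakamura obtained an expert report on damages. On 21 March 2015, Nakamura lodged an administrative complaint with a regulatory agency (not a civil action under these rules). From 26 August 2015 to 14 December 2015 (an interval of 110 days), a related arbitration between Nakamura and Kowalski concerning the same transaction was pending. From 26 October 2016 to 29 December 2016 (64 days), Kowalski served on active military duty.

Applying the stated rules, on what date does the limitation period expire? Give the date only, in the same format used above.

The limitation period began to run on 27 March 2014.
2 years from 27 March 2014 is 27 March 2016.
The pending related arbitration from 26 August 2015 to 14 December 2015 tolled the period for 110 days, extending the deadline to 15 July 2016.
By the time the defendant's active military service began on 26 October 2016, the limitation period had already expired on 15 July 2016; that interval cannot revive it.
None of the other events listed affects the running of the period under the stated rules.

15 July 2016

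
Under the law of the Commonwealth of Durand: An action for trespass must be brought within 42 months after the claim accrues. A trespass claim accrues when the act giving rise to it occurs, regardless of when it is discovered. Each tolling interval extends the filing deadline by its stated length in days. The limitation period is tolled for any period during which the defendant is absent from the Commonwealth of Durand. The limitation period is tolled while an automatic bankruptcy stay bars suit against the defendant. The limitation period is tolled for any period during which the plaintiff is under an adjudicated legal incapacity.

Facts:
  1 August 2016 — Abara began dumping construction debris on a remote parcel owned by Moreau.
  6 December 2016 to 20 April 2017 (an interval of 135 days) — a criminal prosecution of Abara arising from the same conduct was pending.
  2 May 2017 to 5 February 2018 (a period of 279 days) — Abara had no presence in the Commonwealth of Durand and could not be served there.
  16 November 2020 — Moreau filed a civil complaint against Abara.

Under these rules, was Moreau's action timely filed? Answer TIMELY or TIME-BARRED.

The claim accrued on 1 August 2016, when the wrongful act occurred.
42 months from 1 August 2016 is 1 February 2020.
The defendant's absence from the jurisdiction from 2 May 2017 to 5 February 2018 tolled the period for 279 days, extending the deadline to 6 November 2020.
Although a criminal prosecution ran from 6 December 2016 to 20 April 2017, the stated rules do not make that a tolling event, so it is disregarded.
The 16 November 2020 filing falls after the 6 November 2020 deadline; the claim is time-barred.

TIME-BARRED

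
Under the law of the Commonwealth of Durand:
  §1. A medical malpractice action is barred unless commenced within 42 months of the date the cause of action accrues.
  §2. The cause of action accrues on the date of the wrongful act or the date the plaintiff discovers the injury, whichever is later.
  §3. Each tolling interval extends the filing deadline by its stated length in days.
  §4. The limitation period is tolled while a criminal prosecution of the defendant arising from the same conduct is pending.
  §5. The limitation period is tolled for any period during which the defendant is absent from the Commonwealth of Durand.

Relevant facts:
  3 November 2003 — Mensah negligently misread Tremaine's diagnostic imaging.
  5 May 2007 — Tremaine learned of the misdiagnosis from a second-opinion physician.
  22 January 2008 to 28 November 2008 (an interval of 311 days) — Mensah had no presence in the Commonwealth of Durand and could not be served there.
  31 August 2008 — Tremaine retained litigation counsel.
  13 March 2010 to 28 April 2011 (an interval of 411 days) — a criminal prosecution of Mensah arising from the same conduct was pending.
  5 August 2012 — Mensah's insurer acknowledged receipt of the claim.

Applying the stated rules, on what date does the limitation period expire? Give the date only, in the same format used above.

Taking the later of the act (3 November 2003) and discovery (5 May 2007), the claim accrued on 5 May 2007.
42 months from 5 May 2007 is 5 November 2010.
Because the defendant's absence from the jurisdiction ran from 22 January 2008 to 28 November 2008, the deadline is extended by 311 days to 12 September 2011.
The pending criminal prosecution from 13 March 2010 to 28 April 2011 tolled the period for 411 days, extending the deadline to 27 October 2012.
Nothing else in the chronology tolls or restarts the period.

27 October 2012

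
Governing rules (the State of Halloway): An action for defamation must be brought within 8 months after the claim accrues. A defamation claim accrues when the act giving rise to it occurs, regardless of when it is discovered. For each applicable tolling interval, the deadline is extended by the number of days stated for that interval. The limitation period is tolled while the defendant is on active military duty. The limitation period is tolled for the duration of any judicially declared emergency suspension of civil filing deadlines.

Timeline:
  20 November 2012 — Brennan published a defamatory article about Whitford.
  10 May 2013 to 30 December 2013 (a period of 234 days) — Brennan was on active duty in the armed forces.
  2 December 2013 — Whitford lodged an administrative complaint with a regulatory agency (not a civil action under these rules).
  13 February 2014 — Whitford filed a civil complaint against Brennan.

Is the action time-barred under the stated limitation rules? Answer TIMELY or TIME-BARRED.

The claim accrued on 20 November 2012, the date of the act.
8 months from 20 November 2012 is 20 July 2013.
Because the defendant's active military service ran from 10 May 2013 to 30 December 2013, the deadline is extended by 234 days to 11 March 2014.
The other events in the timeline have no effect on the limitation period under the stated rules.
Filing on 13 February 2014 beat the 11 March 2014 deadline — the action is timely.

TIMELY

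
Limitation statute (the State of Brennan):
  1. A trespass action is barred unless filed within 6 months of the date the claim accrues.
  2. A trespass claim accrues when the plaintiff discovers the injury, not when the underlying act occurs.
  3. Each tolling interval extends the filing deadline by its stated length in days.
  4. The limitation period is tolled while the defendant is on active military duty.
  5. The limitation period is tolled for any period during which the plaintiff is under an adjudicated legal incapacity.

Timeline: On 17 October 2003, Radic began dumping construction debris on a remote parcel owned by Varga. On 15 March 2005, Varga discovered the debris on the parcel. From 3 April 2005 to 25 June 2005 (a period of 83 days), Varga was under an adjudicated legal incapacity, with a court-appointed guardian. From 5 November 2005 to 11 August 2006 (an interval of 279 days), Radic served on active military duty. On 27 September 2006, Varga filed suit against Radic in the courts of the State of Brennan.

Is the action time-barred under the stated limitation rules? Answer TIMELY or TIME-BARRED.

TIME-BARRED

Accrual is tied to discovery, so the period began on 15 March 2005 rather than on 17 October 2003 when the act occurred.
6 months from 15 March 2005 is 15 September 2005.
The plaintiff's legal incapacity from 3 April 2005 to 25 June 2005 tolled the period for 83 days, extending the deadline to 7 December 2005.
Because the defendant's active military service ran from 5 November 2005 to 11 August 2006, the deadline is extended by 279 days to 12 September 2006.
The 27 September 2006 filing falls after the 12 September 2006 deadline; the claim is time-barred.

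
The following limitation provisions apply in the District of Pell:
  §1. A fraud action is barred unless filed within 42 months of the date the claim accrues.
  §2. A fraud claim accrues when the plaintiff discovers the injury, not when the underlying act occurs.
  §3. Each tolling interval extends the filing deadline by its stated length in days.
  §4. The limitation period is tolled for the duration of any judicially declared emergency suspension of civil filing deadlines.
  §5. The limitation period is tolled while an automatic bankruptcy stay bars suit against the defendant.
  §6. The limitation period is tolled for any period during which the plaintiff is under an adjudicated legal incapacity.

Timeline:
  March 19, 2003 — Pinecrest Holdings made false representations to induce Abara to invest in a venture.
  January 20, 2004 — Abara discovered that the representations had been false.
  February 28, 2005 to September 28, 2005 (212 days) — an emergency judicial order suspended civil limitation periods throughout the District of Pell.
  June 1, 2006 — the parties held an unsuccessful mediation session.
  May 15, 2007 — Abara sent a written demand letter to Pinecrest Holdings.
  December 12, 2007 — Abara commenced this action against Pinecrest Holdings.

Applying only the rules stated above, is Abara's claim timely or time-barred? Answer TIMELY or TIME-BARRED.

TIMELY

Accrual is tied to discovery, so the period began on January 20, 2004 rather than on March 19, 2003 when the act occurred.
42 months from January 20, 2004 is July 20, 2007.
The emergency suspension of filing deadlines from February 28, 2005 to September 28, 2005 tolled the period for 212 days, extending the deadline to February 17, 2008.
Nothing else in the chronology tolls or restarts the period.
Filing on December 12, 2007 beat the February 17, 2008 deadline — the action is timely.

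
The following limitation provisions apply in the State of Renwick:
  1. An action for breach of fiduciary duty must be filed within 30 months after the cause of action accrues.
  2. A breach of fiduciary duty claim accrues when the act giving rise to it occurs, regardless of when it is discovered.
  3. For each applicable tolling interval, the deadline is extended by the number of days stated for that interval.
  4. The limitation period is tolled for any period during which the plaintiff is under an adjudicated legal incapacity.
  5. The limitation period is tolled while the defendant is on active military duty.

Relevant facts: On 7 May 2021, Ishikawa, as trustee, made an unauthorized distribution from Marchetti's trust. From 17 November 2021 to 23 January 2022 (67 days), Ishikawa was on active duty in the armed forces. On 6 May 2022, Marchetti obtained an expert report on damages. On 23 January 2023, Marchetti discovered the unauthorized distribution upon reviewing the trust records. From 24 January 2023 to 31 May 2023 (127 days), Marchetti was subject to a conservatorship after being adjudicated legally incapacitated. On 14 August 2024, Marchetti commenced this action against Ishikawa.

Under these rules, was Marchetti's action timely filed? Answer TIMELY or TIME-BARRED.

The claim accrued on 7 May 2021, when the wrongful act occurred; under the stated occurrence rule the 23 January 2023 discovery does not delay accrual.
30 months from 7 May 2021 is 7 November 2023.
The defendant's active military service from 17 November 2021 to 23 January 2022 tolled the period for 67 days, extending the deadline to 13 January 2024.
The plaintiff's legal incapacity from 24 January 2023 to 31 May 2023 tolled the period for 127 days, extending the deadline to 19 May 2024.
Nothing else in the chronology tolls or restarts the period.
Filing on 14 August 2024 missed the 19 May 2024 deadline — the action is time-barred.

TIME-BARRED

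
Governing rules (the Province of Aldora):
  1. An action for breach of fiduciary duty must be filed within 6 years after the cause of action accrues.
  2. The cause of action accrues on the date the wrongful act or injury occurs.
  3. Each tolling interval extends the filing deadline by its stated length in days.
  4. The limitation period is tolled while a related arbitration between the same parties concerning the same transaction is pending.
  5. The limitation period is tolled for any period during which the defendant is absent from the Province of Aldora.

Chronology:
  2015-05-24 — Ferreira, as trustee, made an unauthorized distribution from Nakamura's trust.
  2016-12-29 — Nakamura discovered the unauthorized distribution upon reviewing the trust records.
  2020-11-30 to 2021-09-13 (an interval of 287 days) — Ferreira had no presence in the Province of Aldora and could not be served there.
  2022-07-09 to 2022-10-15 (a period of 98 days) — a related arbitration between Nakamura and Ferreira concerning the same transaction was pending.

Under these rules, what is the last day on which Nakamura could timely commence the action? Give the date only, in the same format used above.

2022-03-07

Because the rule ties accrual to occurrence, the claim accrued on 2015-05-24, not on the 2016-12-29 discovery date.
6 years from 2015-05-24 is 2021-05-24.
Because the defendant's absence from the jurisdiction ran from 2020-11-30 to 2021-09-13, the deadline is extended by 287 days to 2022-03-07.
By the time the pending related arbitration began on 2022-07-09, the limitation period had already expired on 2022-03-07; that interval cannot revive it.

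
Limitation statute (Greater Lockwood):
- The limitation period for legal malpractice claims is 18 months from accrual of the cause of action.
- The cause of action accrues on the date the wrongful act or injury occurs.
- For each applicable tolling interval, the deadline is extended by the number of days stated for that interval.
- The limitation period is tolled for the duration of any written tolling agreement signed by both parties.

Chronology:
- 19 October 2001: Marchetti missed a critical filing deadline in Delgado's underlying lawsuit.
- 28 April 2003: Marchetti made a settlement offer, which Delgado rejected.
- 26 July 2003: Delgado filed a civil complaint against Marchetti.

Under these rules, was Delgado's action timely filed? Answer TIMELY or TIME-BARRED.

TIME-BARRED

The claim accrued on 19 October 2001, when the wrongful act occurred.
18 months from 19 October 2001 is 19 April 2003.
Nothing else in the chronology tolls or restarts the period.
Delgado filed on 26 July 2003, after the 19 April 2003 deadline, so the action is time-barred.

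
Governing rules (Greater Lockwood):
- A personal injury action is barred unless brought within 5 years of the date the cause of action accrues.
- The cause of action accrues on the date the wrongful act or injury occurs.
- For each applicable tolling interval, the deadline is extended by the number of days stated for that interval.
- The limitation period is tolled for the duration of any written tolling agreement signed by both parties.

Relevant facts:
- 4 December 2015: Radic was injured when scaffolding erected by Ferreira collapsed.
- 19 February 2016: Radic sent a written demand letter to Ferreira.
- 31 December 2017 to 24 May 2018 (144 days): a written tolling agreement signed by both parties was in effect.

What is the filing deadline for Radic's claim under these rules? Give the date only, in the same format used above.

27 April 2021

The cause of action accrued on 4 December 2015, the date of the act.
The untolled deadline — 5 years after 4 December 2015 — is 4 December 2020.
The period was tolled for 144 days by the written tolling agreement (31 December 2017 to 24 May 2018), pushing the deadline to 27 April 2021.
None of the other events listed affects the running of the period under the stated rules.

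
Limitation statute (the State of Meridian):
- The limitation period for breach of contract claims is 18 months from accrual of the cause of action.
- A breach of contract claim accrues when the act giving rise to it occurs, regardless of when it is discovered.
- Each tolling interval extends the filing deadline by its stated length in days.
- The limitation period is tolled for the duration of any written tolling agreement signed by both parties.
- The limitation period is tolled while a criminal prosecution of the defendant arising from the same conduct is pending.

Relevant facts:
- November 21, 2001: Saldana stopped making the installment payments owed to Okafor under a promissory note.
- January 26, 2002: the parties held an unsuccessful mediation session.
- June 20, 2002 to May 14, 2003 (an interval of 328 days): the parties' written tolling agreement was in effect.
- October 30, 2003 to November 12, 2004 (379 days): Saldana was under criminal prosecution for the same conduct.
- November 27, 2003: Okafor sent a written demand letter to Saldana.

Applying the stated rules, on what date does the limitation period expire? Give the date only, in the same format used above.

The limitation period began to run on November 21, 2001.
Adding the 18 months base period to November 21, 2001 gives a deadline of May 21, 2003, before any tolling.
The written tolling agreement from June 20, 2002 to May 14, 2003 tolled the period for 328 days, extending the deadline to April 13, 2004.
The pending criminal prosecution from October 30, 2003 to November 12, 2004 tolled the period for 379 days, extending the deadline to April 27, 2005.
None of the other events listed affects the running of the period under the stated rules.

April 27, 2005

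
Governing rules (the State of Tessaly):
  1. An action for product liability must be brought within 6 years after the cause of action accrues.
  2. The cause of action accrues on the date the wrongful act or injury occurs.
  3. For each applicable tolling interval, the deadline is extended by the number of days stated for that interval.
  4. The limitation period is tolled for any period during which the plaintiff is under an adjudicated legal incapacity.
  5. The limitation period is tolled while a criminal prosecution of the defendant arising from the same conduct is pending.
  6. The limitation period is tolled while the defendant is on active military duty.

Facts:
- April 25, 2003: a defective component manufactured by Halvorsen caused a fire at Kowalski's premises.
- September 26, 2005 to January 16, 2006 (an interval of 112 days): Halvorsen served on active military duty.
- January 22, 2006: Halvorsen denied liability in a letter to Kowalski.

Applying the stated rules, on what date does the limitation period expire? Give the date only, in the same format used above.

August 15, 2009

The cause of action accrued on April 25, 2003, the date of the act.
6 years from April 25, 2003 is April 25, 2009.
The defendant's active military service from September 26, 2005 to January 16, 2006 tolled the period for 112 days, extending the deadline to August 15, 2009.
None of the other events listed affects the running of the period under the stated rules.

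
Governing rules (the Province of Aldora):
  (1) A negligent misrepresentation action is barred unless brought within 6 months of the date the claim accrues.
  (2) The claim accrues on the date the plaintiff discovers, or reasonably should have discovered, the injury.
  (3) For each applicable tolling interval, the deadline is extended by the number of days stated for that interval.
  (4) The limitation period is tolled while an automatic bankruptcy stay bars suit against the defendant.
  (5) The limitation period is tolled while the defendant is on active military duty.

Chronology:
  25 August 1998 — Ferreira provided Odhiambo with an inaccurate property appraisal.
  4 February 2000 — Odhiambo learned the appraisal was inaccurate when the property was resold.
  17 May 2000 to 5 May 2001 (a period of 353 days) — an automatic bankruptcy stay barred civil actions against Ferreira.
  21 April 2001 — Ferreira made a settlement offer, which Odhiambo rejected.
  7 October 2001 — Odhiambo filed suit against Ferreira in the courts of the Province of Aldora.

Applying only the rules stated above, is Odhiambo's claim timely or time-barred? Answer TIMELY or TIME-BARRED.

TIME-BARRED

The claim did not accrue until Odhiambo discovered the injury on 4 February 2000; the 25 August 1998 act date does not start the clock under the stated rule.
Adding the 6 months base period to 4 February 2000 gives a deadline of 4 August 2000, before any tolling.
The automatic bankruptcy stay from 17 May 2000 to 5 May 2001 tolled the period for 353 days, extending the deadline to 23 July 2001.
Nothing else in the chronology tolls or restarts the period.
Odhiambo filed on 7 October 2001, after the 23 July 2001 deadline, so the action is time-barred.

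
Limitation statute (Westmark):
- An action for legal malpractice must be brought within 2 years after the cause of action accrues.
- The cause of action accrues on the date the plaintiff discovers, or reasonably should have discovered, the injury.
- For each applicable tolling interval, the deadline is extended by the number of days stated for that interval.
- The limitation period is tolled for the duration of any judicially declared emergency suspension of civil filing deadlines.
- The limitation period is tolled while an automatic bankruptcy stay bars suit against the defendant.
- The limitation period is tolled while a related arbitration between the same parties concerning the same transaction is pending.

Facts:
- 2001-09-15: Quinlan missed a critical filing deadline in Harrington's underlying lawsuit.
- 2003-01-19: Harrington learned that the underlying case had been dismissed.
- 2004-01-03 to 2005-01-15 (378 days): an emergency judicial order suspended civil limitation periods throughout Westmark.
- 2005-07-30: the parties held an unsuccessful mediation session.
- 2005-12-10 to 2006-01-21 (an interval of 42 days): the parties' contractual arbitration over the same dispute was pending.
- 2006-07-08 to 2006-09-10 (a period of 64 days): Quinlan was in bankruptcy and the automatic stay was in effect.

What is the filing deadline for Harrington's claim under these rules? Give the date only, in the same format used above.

Under the discovery rule, the claim accrued on 2003-01-19, when Harrington discovered the injury — not on the 2001-09-15 date of the underlying act.
2 years from 2003-01-19 is 2005-01-19.
The period was tolled for 378 days by the emergency suspension of filing deadlines (2004-01-03 to 2005-01-15), pushing the deadline to 2006-02-01.
Because the pending related arbitration ran from 2005-12-10 to 2006-01-21, the deadline is extended by 42 days to 2006-03-15.
By the time the automatic bankruptcy stay began on 2006-07-08, the limitation period had already expired on 2006-03-15; that interval cannot revive it.
The other events in the timeline have no effect on the limitation period under the stated rules.

2006-03-15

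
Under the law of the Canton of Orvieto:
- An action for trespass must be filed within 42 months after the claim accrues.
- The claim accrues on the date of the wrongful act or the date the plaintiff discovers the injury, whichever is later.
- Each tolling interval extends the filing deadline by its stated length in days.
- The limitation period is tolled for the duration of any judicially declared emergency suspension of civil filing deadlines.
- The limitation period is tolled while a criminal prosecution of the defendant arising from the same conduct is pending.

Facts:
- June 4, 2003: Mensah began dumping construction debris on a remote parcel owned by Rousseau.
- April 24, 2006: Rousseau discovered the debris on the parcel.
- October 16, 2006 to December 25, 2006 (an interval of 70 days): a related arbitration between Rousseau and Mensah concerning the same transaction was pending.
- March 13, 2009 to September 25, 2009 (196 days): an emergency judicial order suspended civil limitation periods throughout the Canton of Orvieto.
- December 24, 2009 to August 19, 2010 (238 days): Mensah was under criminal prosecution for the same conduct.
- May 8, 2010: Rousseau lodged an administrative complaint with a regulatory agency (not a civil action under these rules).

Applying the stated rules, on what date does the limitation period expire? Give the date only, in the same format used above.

The claim accrued on April 24, 2006 — the later of the June 4, 2003 act and the April 24, 2006 discovery.
Adding the 42 months base period to April 24, 2006 gives a deadline of October 24, 2009, before any tolling.
Because the emergency suspension of filing deadlines ran from March 13, 2009 to September 25, 2009, the deadline is extended by 196 days to May 8, 2010.
Because the pending criminal prosecution ran from December 24, 2009 to August 19, 2010, the deadline is extended by 238 days to January 1, 2011.
The pending related arbitration from October 16, 2006 to December 25, 2006 does not toll the period, because no stated rule makes a pending arbitration a tolling event.
Nothing else in the chronology tolls or restarts the period.

January 1, 2011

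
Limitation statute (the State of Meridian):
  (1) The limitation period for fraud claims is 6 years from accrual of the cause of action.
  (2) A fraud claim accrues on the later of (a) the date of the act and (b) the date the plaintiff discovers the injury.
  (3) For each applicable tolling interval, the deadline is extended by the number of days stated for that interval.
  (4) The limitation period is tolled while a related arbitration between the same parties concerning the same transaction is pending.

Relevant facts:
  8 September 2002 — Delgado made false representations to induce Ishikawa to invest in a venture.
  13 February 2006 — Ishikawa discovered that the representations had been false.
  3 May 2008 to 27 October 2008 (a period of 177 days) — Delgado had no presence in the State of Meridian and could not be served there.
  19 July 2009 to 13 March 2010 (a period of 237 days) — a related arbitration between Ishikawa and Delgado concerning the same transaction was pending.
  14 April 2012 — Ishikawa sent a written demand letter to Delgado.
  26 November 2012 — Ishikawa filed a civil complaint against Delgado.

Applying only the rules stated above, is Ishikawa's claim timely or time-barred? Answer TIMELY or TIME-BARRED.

TIME-BARRED

Because discovery on 13 February 2006 post-dates the 8 September 2002 act, accrual under the later-of rule falls on 13 February 2006.
The untolled deadline — 6 years after 13 February 2006 — is 13 February 2012.
The pending related arbitration from 19 July 2009 to 13 March 2010 tolled the period for 237 days, extending the deadline to 7 October 2012.
Although the defendant's absence ran from 3 May 2008 to 27 October 2008, the stated rules do not make that a tolling event, so it is disregarded.
None of the other events listed affects the running of the period under the stated rules.
The 26 November 2012 filing falls after the 7 October 2012 deadline; the claim is time-barred.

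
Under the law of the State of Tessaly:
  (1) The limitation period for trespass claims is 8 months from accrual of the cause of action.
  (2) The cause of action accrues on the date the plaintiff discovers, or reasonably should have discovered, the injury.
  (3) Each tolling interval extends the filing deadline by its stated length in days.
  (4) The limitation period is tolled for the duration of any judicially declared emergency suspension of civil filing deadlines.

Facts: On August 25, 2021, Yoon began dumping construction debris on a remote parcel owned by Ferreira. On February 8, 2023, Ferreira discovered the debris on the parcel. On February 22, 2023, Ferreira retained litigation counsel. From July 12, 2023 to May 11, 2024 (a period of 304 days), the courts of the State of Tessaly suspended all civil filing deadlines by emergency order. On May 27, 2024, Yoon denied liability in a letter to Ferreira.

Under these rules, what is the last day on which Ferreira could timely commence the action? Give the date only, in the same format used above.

August 7, 2024

Accrual is tied to discovery, so the period began on February 8, 2023 rather than on August 25, 2021 when the act occurred.
The untolled deadline — 8 months after February 8, 2023 — is October 8, 2023.
Because the emergency suspension of filing deadlines ran from July 12, 2023 to May 11, 2024, the deadline is extended by 304 days to August 7, 2024.
Nothing else in the chronology tolls or restarts the period.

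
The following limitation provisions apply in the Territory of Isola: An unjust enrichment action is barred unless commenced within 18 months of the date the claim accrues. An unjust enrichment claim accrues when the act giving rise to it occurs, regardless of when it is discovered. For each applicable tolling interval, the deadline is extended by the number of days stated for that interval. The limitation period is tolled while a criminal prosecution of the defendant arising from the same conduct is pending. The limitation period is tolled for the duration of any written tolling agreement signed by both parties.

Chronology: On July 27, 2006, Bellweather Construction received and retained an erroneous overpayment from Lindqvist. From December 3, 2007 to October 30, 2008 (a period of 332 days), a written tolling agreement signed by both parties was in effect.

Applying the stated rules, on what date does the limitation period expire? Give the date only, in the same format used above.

December 24, 2008

The claim accrued on July 27, 2006, when the wrongful act occurred.
The untolled deadline — 18 months after July 27, 2006 — is January 27, 2008.
The written tolling agreement from December 3, 2007 to October 30, 2008 tolled the period for 332 days, extending the deadline to December 24, 2008.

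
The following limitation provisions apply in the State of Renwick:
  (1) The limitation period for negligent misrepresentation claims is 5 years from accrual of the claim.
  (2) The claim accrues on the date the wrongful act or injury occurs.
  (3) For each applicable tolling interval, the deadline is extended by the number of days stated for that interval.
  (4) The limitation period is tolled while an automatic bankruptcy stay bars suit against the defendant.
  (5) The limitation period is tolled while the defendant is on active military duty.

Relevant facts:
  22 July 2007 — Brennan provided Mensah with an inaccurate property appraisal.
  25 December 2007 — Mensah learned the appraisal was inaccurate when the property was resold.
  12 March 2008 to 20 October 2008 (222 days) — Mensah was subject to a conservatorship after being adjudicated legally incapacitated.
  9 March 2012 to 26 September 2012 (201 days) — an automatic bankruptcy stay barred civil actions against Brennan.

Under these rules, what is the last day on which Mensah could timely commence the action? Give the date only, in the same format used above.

The claim accrued on 22 July 2007, when the wrongful act occurred; under the stated occurrence rule the 25 December 2007 discovery does not delay accrual.
5 years from 22 July 2007 is 22 July 2012.
The period was tolled for 201 days by the automatic bankruptcy stay (9 March 2012 to 26 September 2012), pushing the deadline to 8 February 2013.
Although the plaintiff's incapacity ran from 12 March 2008 to 20 October 2008, the stated rules do not make that a tolling event, so it is disregarded.

8 February 2013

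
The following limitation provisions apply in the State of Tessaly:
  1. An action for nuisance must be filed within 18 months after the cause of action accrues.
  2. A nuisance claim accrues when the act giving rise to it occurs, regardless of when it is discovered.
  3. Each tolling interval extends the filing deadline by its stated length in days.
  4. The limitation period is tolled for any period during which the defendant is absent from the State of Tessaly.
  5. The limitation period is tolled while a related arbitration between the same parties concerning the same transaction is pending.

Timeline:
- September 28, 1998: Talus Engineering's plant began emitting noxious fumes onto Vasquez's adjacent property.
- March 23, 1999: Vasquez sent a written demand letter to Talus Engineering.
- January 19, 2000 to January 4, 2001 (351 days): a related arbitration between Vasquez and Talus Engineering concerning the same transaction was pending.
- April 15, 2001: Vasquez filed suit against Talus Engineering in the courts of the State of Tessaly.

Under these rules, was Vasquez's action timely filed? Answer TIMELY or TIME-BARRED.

The limitation period began to run on September 28, 1998.
Adding the 18 months base period to September 28, 1998 gives a deadline of March 28, 2000, before any tolling.
The period was tolled for 351 days by the pending related arbitration (January 19, 2000 to January 4, 2001), pushing the deadline to March 14, 2001.
The other events in the timeline have no effect on the limitation period under the stated rules.
The April 15, 2001 filing falls after the March 14, 2001 deadline; the claim is time-barred.

TIME-BARRED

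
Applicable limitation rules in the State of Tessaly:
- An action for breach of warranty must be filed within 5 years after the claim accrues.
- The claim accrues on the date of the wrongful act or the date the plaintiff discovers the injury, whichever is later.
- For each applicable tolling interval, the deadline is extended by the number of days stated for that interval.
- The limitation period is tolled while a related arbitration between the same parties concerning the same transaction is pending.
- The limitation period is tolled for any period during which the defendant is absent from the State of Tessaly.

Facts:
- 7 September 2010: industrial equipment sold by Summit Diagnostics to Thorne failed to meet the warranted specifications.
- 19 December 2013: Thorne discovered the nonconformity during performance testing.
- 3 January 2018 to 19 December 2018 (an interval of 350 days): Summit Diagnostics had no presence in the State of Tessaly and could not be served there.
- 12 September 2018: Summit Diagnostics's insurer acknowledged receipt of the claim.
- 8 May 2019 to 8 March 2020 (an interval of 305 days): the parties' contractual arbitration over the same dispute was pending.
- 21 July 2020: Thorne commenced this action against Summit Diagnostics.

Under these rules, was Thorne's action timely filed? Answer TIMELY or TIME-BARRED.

Because discovery on 19 December 2013 post-dates the 7 September 2010 act, accrual under the later-of rule falls on 19 December 2013.
5 years from 19 December 2013 is 19 December 2018.
Because the defendant's absence from the jurisdiction ran from 3 January 2018 to 19 December 2018, the deadline is extended by 350 days to 4 December 2019.
The period was tolled for 305 days by the pending related arbitration (8 May 2019 to 8 March 2020), pushing the deadline to 4 October 2020.
Nothing else in the chronology tolls or restarts the period.
The 21 July 2020 filing precedes the 4 October 2020 deadline; the claim is timely.

TIMELY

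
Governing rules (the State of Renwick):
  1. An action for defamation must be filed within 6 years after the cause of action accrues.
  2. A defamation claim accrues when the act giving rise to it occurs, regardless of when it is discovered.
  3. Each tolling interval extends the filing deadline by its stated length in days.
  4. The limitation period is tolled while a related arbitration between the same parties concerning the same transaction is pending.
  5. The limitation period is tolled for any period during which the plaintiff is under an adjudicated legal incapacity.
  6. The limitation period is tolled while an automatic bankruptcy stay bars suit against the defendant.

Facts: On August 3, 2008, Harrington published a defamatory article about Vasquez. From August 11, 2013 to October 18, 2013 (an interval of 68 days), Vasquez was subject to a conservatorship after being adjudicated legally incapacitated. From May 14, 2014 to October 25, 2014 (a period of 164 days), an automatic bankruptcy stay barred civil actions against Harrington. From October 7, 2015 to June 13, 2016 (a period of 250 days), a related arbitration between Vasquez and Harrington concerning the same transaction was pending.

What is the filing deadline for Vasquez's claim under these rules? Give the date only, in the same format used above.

The limitation period began to run on August 3, 2008.
The untolled deadline — 6 years after August 3, 2008 — is August 3, 2014.
The plaintiff's legal incapacity from August 11, 2013 to October 18, 2013 tolled the period for 68 days, extending the deadline to October 10, 2014.
The automatic bankruptcy stay from May 14, 2014 to October 25, 2014 tolled the period for 164 days, extending the deadline to March 23, 2015.
The pending related arbitration starting October 7, 2015 came too late — the period had run on March 23, 2015 — and so does not extend the deadline.

March 23, 2015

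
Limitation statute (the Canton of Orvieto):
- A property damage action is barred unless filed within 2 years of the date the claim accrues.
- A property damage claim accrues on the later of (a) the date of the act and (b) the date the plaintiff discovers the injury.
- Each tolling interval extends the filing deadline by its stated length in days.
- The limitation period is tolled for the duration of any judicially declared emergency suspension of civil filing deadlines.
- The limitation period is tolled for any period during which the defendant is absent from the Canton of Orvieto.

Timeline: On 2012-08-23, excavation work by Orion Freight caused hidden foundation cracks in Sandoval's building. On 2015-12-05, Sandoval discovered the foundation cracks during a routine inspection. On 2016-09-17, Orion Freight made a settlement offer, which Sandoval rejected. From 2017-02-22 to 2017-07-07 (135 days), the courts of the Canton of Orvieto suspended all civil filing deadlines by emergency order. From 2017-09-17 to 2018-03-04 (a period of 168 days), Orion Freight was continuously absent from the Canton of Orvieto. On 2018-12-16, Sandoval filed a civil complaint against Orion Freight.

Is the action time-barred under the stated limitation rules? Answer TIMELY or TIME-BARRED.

TIME-BARRED

Taking the later of the act (2012-08-23) and discovery (2015-12-05), the claim accrued on 2015-12-05.
Adding the 2 years base period to 2015-12-05 gives a deadline of 2017-12-05, before any tolling.
Because the emergency suspension of filing deadlines ran from 2017-02-22 to 2017-07-07, the deadline is extended by 135 days to 2018-04-19.
Because the defendant's absence from the jurisdiction ran from 2017-09-17 to 2018-03-04, the deadline is extended by 168 days to 2018-10-04.
The other events in the timeline have no effect on the limitation period under the stated rules.
Sandoval filed on 2018-12-16, after the 2018-10-04 deadline, so the action is time-barred.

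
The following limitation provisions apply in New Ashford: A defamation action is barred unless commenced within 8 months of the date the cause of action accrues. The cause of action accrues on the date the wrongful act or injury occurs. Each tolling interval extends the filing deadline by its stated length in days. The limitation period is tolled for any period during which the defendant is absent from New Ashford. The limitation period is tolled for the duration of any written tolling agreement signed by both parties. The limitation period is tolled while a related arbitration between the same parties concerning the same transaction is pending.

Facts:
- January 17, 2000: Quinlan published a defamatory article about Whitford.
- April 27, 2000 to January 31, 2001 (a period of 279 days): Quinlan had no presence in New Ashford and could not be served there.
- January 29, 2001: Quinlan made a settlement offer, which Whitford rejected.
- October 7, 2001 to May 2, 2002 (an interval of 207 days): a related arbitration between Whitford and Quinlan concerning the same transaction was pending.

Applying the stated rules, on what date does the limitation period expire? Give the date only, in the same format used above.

June 23, 2001

The cause of action accrued on January 17, 2000, the date of the act.
8 months from January 17, 2000 is September 17, 2000.
The period was tolled for 279 days by the defendant's absence from the jurisdiction (April 27, 2000 to January 31, 2001), pushing the deadline to June 23, 2001.
The pending related arbitration from October 7, 2001 to May 2, 2002 began after the period had already run on June 23, 2001, so it has no tolling effect.
None of the other events listed affects the running of the period under the stated rules.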